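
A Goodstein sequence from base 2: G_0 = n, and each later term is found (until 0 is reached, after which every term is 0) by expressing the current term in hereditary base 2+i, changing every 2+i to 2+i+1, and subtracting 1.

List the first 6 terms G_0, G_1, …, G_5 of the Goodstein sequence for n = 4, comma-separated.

G_0 = 4. HB_2(4) = 2^2. Bump = 27. G_1 = 26.
G_1 = 26. HB_3(26) = 2·3^2 + 2·3 + 2. Bump = 42. G_2 = 41.
G_2 = 41. HB_4(41) = 2·4^2 + 2·4 + 1. Bump = 61. G_3 = 60.
G_3 = 60. HB_5(60) = 2·5^2 + 2·5. Bump = 84. G_4 = 83.
G_4 = 83. HB_6(83) = 2·6^2 + 6 + 5. Bump = 110. G_5 = 109.

4, 26, 41, 60, 83, 109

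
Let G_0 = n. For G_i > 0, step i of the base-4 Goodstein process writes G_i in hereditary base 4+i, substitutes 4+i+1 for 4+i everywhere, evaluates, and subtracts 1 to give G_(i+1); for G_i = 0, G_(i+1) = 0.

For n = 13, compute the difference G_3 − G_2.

1

base 4: 13 = 3·4 + 1; at 5: 3·5 + 1 = 16; next = 15
base 5: 15 = 3·5; at 6: 3·6 = 18; next = 17
base 6: 17 = 2·6 + 5; at 7: 2·7 + 5 = 19; next = 18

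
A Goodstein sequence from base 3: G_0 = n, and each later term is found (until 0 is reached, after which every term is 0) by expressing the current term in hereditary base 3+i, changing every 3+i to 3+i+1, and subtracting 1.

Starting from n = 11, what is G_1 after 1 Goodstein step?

i=0: 11 = 3^2 + 2 (b=3); 3→4: 4^2 + 2 = 18; 18−1 = 17
i=1: 17 = 4^2 + 1 (b=4); 4→5: 5^2 + 1 = 26; 26−1 = 25

17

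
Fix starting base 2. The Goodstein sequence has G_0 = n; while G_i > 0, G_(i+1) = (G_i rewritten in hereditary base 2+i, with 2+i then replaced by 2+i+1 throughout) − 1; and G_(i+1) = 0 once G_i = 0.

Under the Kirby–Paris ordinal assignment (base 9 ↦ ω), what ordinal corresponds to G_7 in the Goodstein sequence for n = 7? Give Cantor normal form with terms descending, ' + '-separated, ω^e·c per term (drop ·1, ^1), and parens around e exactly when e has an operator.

ω^7·7 + ω^6·7 + ω^5·7 + ω^4·7 + ω^3·7 + ω^2·7 + ω·7 + 6

G_0 = 7. HB_2(7) = 2^2 + 2 + 1. Bump = 31. G_1 = 30.
G_1 = 30. HB_3(30) = 3^3 + 3. Bump = 260. G_2 = 259.
G_2 = 259. HB_4(259) = 4^4 + 3. Bump = 3128. G_3 = 3127.
G_3 = 3127. HB_5(3127) = 5^5 + 2. Bump = 46658. G_4 = 46657.
G_4 = 46657. HB_6(46657) = 6^6 + 1. Bump = 823544. G_5 = 823543.
G_5 = 823543. HB_7(823543) = 7^7. Bump = 16777216. G_6 = 16777215.
G_6 = 16777215. HB_8(16777215) = 7·8^7 + 7·8^6 + 7·8^5 + 7·8^4 + 7·8^3 + 7·8^2 + 7·8 + 7. Bump = 37665880. G_7 = 37665879.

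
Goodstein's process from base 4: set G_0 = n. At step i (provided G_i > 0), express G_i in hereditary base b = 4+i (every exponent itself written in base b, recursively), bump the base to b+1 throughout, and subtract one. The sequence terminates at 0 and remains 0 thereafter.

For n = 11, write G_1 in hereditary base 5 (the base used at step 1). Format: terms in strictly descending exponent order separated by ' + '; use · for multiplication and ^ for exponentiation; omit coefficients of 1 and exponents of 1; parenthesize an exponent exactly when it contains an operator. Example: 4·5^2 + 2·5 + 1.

2·5 + 2

(0) 11|_4 = 2·4 + 3 ↦ 2·5 + 3|_5 = 13 ⇒ 12
(1) 12|_5 = 2·5 + 2 ↦ 2·6 + 2|_6 = 14 ⇒ 13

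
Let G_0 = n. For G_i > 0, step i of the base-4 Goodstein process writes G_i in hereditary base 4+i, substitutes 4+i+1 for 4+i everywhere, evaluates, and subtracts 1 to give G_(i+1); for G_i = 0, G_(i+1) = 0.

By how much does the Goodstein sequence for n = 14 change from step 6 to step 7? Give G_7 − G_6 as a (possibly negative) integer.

G_0=14  [base 4] 3·4 + 2  →[4↦5]→  3·5 + 2 = 17  −1 ⇒ G_1=16
G_1=16  [base 5] 3·5 + 1  →[5↦6]→  3·6 + 1 = 19  −1 ⇒ G_2=18
G_2=18  [base 6] 3·6  →[6↦7]→  3·7 = 21  −1 ⇒ G_3=20
G_3=20  [base 7] 2·7 + 6  →[7↦8]→  2·8 + 6 = 22  −1 ⇒ G_4=21
G_4=21  [base 8] 2·8 + 5  →[8↦9]→  2·9 + 5 = 23  −1 ⇒ G_5=22
G_5=22  [base 9] 2·9 + 4  →[9↦10]→  2·10 + 4 = 24  −1 ⇒ G_6=23
G_6=23  [base 10] 2·10 + 3  →[10↦11]→  2·11 + 3 = 25  −1 ⇒ G_7=24

1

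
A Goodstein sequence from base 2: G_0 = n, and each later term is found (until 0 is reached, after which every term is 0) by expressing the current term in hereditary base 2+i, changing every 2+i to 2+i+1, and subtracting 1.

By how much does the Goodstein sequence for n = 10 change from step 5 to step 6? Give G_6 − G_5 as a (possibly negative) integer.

G_0 = 10. HB_2(10) = 2^(2 + 1) + 2. Bump = 84. G_1 = 83.
G_1 = 83. HB_3(83) = 3^(3 + 1) + 2. Bump = 1026. G_2 = 1025.
G_2 = 1025. HB_4(1025) = 4^(4 + 1) + 1. Bump = 15626. G_3 = 15625.
G_3 = 15625. HB_5(15625) = 5^(5 + 1). Bump = 279936. G_4 = 279935.
G_4 = 279935. HB_6(279935) = 5·6^6 + 5·6^5 + 5·6^4 + 5·6^3 + 5·6^2 + 5·6 + 5. Bump = 4215755. G_5 = 4215754.
G_5 = 4215754. HB_7(4215754) = 5·7^7 + 5·7^5 + 5·7^4 + 5·7^3 + 5·7^2 + 5·7 + 4. Bump = 84073324. G_6 = 84073323.

79857569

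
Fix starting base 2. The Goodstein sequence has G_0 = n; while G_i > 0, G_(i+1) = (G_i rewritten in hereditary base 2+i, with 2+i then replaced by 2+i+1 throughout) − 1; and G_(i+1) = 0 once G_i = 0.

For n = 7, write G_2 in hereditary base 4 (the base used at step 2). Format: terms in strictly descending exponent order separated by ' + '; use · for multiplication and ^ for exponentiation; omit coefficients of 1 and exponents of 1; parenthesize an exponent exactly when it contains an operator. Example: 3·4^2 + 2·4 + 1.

(0) 7|_2 = 2^2 + 2 + 1 ↦ 3^3 + 3 + 1|_3 = 31 ⇒ 30
(1) 30|_3 = 3^3 + 3 ↦ 4^4 + 4|_4 = 260 ⇒ 259
(2) 259|_4 = 4^4 + 3 ↦ 5^5 + 3|_5 = 3128 ⇒ 3127

4^4 + 3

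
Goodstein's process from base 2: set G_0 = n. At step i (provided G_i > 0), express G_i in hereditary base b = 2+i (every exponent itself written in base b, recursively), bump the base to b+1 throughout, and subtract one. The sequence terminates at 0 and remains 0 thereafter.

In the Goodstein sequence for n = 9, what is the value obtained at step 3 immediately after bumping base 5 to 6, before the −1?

(0) 9|_2 = 2^(2 + 1) + 1 ↦ 3^(3 + 1) + 1|_3 = 82 ⇒ 81
(1) 81|_3 = 3^(3 + 1) ↦ 4^(4 + 1)|_4 = 1024 ⇒ 1023
(2) 1023|_4 = 3·4^4 + 3·4^3 + 3·4^2 + 3·4 + 3 ↦ 3·5^5 + 3·5^3 + 3·5^2 + 3·5 + 3|_5 = 9843 ⇒ 9842
(3) 9842|_5 = 3·5^5 + 3·5^3 + 3·5^2 + 3·5 + 2 ↦ 3·6^6 + 3·6^3 + 3·6^2 + 3·6 + 2|_6 = 140744 ⇒ 140743

140744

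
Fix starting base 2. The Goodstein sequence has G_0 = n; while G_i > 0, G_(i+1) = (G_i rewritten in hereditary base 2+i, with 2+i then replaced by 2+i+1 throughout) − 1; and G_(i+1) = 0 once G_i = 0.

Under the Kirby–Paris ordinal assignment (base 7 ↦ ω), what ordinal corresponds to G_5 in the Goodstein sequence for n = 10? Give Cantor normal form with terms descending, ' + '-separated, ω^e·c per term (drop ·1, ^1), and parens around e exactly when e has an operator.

ω^ω·5 + ω^5·5 + ω^4·5 + ω^3·5 + ω^2·5 + ω·5 + 4

[0] 10 ≡ 2^(2 + 1) + 2 (base 2). Lift 3: 84. −1: 83.
[1] 83 ≡ 3^(3 + 1) + 2 (base 3). Lift 4: 1026. −1: 1025.
[2] 1025 ≡ 4^(4 + 1) + 1 (base 4). Lift 5: 15626. −1: 15625.
[3] 15625 ≡ 5^(5 + 1) (base 5). Lift 6: 279936. −1: 279935.
[4] 279935 ≡ 5·6^6 + 5·6^5 + 5·6^4 + 5·6^3 + 5·6^2 + 5·6 + 5 (base 6). Lift 7: 4215755. −1: 4215754.
[5] 4215754 ≡ 5·7^7 + 5·7^5 + 5·7^4 + 5·7^3 + 5·7^2 + 5·7 + 4 (base 7). Lift 8: 84073324. −1: 84073323.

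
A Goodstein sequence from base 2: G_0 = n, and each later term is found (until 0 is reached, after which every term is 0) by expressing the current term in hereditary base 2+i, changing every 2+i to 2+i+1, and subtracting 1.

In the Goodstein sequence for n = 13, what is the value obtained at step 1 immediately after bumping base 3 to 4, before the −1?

1280

i=0: 13 = 2^(2 + 1) + 2^2 + 1 (b=2); 2→3: 3^(3 + 1) + 3^3 + 1 = 109; 109−1 = 108
i=1: 108 = 3^(3 + 1) + 3^3 (b=3); 3→4: 4^(4 + 1) + 4^4 = 1280; 1280−1 = 1279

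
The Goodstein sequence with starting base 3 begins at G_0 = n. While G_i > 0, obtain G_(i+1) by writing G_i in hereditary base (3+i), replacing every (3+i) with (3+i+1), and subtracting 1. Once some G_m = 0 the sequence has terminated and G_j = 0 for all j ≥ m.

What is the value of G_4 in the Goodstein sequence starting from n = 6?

7

base 3: 6 = 2·3; at 4: 2·4 = 8; next = 7
base 4: 7 = 4 + 3; at 5: 5 + 3 = 8; next = 7
base 5: 7 = 5 + 2; at 6: 6 + 2 = 8; next = 7
base 6: 7 = 6 + 1; at 7: 7 + 1 = 8; next = 7
base 7: 7 = 7; at 8: 8 = 8; next = 7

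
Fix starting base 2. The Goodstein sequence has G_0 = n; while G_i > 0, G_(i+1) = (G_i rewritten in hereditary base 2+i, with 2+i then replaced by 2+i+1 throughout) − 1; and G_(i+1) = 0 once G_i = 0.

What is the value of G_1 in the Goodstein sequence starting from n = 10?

[0] 10 ≡ 2^(2 + 1) + 2 (base 2). Lift 3: 84. −1: 83.
[1] 83 ≡ 3^(3 + 1) + 2 (base 3). Lift 4: 1026. −1: 1025.

83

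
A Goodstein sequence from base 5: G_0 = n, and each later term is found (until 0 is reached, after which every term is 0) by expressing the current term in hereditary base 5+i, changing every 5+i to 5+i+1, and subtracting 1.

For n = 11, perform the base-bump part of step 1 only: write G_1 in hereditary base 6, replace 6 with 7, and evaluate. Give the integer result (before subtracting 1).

14

[0] 11 ≡ 2·5 + 1 (base 5). Lift 6: 13. −1: 12.
[1] 12 ≡ 2·6 (base 6). Lift 7: 14. −1: 13.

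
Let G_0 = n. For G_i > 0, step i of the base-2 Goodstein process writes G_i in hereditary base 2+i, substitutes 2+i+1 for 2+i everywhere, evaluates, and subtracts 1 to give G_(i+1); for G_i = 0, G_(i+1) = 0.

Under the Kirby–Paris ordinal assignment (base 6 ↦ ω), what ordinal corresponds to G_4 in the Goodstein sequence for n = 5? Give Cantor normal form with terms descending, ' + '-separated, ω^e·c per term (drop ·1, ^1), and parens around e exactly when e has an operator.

5 —HB2→ 2^2 + 1 —bump→ 3^3 + 1 = 28 —(−1)→ 27
27 —HB3→ 3^3 —bump→ 4^4 = 256 —(−1)→ 255
255 —HB4→ 3·4^3 + 3·4^2 + 3·4 + 3 —bump→ 3·5^3 + 3·5^2 + 3·5 + 3 = 468 —(−1)→ 467
467 —HB5→ 3·5^3 + 3·5^2 + 3·5 + 2 —bump→ 3·6^3 + 3·6^2 + 3·6 + 2 = 776 —(−1)→ 775
775 —HB6→ 3·6^3 + 3·6^2 + 3·6 + 1 —bump→ 3·7^3 + 3·7^2 + 3·7 + 1 = 1198 —(−1)→ 1197

ω^3·3 + ω^2·3 + ω·3 + 1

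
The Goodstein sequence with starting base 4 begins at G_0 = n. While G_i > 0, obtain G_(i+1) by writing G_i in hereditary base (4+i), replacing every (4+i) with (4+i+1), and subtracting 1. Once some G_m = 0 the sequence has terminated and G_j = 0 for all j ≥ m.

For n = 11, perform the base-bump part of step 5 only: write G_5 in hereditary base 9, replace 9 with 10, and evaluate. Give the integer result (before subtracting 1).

16

11 —HB4→ 2·4 + 3 —bump→ 2·5 + 3 = 13 —(−1)→ 12
12 —HB5→ 2·5 + 2 —bump→ 2·6 + 2 = 14 —(−1)→ 13
13 —HB6→ 2·6 + 1 —bump→ 2·7 + 1 = 15 —(−1)→ 14
14 —HB7→ 2·7 —bump→ 2·8 = 16 —(−1)→ 15
15 —HB8→ 8 + 7 —bump→ 9 + 7 = 16 —(−1)→ 15
15 —HB9→ 9 + 6 —bump→ 10 + 6 = 16 —(−1)→ 15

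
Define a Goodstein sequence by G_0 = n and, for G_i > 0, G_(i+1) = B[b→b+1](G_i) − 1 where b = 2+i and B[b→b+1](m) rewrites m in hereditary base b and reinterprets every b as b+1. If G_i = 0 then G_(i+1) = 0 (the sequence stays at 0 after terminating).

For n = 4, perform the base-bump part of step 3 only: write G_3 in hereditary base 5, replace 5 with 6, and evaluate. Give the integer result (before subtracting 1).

84

(0) 4|_2 = 2^2 ↦ 3^3|_3 = 27 ⇒ 26
(1) 26|_3 = 2·3^2 + 2·3 + 2 ↦ 2·4^2 + 2·4 + 2|_4 = 42 ⇒ 41
(2) 41|_4 = 2·4^2 + 2·4 + 1 ↦ 2·5^2 + 2·5 + 1|_5 = 61 ⇒ 60
(3) 60|_5 = 2·5^2 + 2·5 ↦ 2·6^2 + 2·6|_6 = 84 ⇒ 83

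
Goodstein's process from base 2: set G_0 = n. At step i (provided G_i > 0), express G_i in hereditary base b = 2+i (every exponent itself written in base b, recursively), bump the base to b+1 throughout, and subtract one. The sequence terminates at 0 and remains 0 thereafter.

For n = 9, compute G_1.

81

9 —HB2→ 2^(2 + 1) + 1 —bump→ 3^(3 + 1) + 1 = 82 —(−1)→ 81
81 —HB3→ 3^(3 + 1) —bump→ 4^(4 + 1) = 1024 —(−1)→ 1023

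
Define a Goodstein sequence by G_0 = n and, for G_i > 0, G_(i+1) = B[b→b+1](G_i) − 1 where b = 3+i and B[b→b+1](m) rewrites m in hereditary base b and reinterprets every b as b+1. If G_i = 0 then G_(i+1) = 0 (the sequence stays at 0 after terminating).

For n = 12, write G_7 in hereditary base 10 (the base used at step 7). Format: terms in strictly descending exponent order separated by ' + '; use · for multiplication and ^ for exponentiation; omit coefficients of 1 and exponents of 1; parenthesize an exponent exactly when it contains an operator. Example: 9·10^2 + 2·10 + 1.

G_0 = 12. HB_3(12) = 3^2 + 3. Bump = 20. G_1 = 19.
G_1 = 19. HB_4(19) = 4^2 + 3. Bump = 28. G_2 = 27.
G_2 = 27. HB_5(27) = 5^2 + 2. Bump = 38. G_3 = 37.
G_3 = 37. HB_6(37) = 6^2 + 1. Bump = 50. G_4 = 49.
G_4 = 49. HB_7(49) = 7^2. Bump = 64. G_5 = 63.
G_5 = 63. HB_8(63) = 7·8 + 7. Bump = 70. G_6 = 69.
G_6 = 69. HB_9(69) = 7·9 + 6. Bump = 76. G_7 = 75.

7·10 + 5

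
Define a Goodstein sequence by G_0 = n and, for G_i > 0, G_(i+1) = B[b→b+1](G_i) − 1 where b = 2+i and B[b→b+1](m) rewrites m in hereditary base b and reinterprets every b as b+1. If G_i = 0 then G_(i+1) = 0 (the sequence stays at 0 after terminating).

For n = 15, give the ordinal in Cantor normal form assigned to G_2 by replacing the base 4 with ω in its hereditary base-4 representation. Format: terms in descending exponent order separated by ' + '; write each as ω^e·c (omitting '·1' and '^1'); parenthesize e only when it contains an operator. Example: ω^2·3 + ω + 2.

ω^(ω + 1) + ω^ω + 3

G_0=15  [base 2] 2^(2 + 1) + 2^2 + 2 + 1  →[2↦3]→  3^(3 + 1) + 3^3 + 3 + 1 = 112  −1 ⇒ G_1=111
G_1=111  [base 3] 3^(3 + 1) + 3^3 + 3  →[3↦4]→  4^(4 + 1) + 4^4 + 4 = 1284  −1 ⇒ G_2=1283
G_2=1283  [base 4] 4^(4 + 1) + 4^4 + 3  →[4↦5]→  5^(5 + 1) + 5^5 + 3 = 18753  −1 ⇒ G_3=18752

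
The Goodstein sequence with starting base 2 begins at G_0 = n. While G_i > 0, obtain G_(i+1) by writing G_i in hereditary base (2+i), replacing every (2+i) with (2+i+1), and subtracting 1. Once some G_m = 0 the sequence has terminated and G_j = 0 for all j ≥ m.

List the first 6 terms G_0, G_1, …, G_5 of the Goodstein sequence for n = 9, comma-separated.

(0) 9|_2 = 2^(2 + 1) + 1 ↦ 3^(3 + 1) + 1|_3 = 82 ⇒ 81
(1) 81|_3 = 3^(3 + 1) ↦ 4^(4 + 1)|_4 = 1024 ⇒ 1023
(2) 1023|_4 = 3·4^4 + 3·4^3 + 3·4^2 + 3·4 + 3 ↦ 3·5^5 + 3·5^3 + 3·5^2 + 3·5 + 3|_5 = 9843 ⇒ 9842
(3) 9842|_5 = 3·5^5 + 3·5^3 + 3·5^2 + 3·5 + 2 ↦ 3·6^6 + 3·6^3 + 3·6^2 + 3·6 + 2|_6 = 140744 ⇒ 140743
(4) 140743|_6 = 3·6^6 + 3·6^3 + 3·6^2 + 3·6 + 1 ↦ 3·7^7 + 3·7^3 + 3·7^2 + 3·7 + 1|_7 = 2471827 ⇒ 2471826

9, 81, 1023, 9842, 140743, 2471826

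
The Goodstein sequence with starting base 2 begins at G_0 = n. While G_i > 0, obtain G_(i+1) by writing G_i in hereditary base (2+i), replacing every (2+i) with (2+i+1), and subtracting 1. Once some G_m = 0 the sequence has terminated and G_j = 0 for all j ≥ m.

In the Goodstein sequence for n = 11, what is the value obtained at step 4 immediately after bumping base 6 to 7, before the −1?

step 0: 11 = 2^(2 + 1) + 2 + 1; sub 3 for 2: 3^(3 + 1) + 3 + 1; = 85; G_1 = 85−1 = 84
step 1: 84 = 3^(3 + 1) + 3; sub 4 for 3: 4^(4 + 1) + 4; = 1028; G_2 = 1028−1 = 1027
step 2: 1027 = 4^(4 + 1) + 3; sub 5 for 4: 5^(5 + 1) + 3; = 15628; G_3 = 15628−1 = 15627
step 3: 15627 = 5^(5 + 1) + 2; sub 6 for 5: 6^(6 + 1) + 2; = 279938; G_4 = 279938−1 = 279937
step 4: 279937 = 6^(6 + 1) + 1; sub 7 for 6: 7^(7 + 1) + 1; = 5764802; G_5 = 5764802−1 = 5764801

5764802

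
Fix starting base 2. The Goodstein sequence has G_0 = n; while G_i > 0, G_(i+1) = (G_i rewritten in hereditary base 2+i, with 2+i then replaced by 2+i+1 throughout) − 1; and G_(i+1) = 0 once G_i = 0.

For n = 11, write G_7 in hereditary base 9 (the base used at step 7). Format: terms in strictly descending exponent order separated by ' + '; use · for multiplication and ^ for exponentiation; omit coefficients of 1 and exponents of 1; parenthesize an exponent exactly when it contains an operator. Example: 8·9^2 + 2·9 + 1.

7·9^9 + 7·9^7 + 7·9^6 + 7·9^5 + 7·9^4 + 7·9^3 + 7·9^2 + 7·9 + 6

(0) 11|_2 = 2^(2 + 1) + 2 + 1 ↦ 3^(3 + 1) + 3 + 1|_3 = 85 ⇒ 84
(1) 84|_3 = 3^(3 + 1) + 3 ↦ 4^(4 + 1) + 4|_4 = 1028 ⇒ 1027
(2) 1027|_4 = 4^(4 + 1) + 3 ↦ 5^(5 + 1) + 3|_5 = 15628 ⇒ 15627
(3) 15627|_5 = 5^(5 + 1) + 2 ↦ 6^(6 + 1) + 2|_6 = 279938 ⇒ 279937
(4) 279937|_6 = 6^(6 + 1) + 1 ↦ 7^(7 + 1) + 1|_7 = 5764802 ⇒ 5764801
(5) 5764801|_7 = 7^(7 + 1) ↦ 8^(8 + 1)|_8 = 134217728 ⇒ 134217727
(6) 134217727|_8 = 7·8^8 + 7·8^7 + 7·8^6 + 7·8^5 + 7·8^4 + 7·8^3 + 7·8^2 + 7·8 + 7 ↦ 7·9^9 + 7·9^7 + 7·9^6 + 7·9^5 + 7·9^4 + 7·9^3 + 7·9^2 + 7·9 + 7|_9 = 2749609303 ⇒ 2749609302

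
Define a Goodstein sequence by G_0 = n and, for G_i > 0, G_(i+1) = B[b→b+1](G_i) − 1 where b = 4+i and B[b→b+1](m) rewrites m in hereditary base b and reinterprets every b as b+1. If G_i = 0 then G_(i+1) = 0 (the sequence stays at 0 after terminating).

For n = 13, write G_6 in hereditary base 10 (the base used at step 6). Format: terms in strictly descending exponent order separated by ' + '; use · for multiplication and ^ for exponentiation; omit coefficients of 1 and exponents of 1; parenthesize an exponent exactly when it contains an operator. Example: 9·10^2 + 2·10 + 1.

2·10 + 1

G_0 = 13. HB_4(13) = 3·4 + 1. Bump = 16. G_1 = 15.
G_1 = 15. HB_5(15) = 3·5. Bump = 18. G_2 = 17.
G_2 = 17. HB_6(17) = 2·6 + 5. Bump = 19. G_3 = 18.
G_3 = 18. HB_7(18) = 2·7 + 4. Bump = 20. G_4 = 19.
G_4 = 19. HB_8(19) = 2·8 + 3. Bump = 21. G_5 = 20.
G_5 = 20. HB_9(20) = 2·9 + 2. Bump = 22. G_6 = 21.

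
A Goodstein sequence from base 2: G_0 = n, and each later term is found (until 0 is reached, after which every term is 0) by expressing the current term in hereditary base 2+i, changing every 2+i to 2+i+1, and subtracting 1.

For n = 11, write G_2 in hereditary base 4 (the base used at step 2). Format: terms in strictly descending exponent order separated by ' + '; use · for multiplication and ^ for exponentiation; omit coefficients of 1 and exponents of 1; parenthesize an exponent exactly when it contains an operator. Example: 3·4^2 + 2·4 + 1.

11 —HB2→ 2^(2 + 1) + 2 + 1 —bump→ 3^(3 + 1) + 3 + 1 = 85 —(−1)→ 84
84 —HB3→ 3^(3 + 1) + 3 —bump→ 4^(4 + 1) + 4 = 1028 —(−1)→ 1027
1027 —HB4→ 4^(4 + 1) + 3 —bump→ 5^(5 + 1) + 3 = 15628 —(−1)→ 15627

4^(4 + 1) + 3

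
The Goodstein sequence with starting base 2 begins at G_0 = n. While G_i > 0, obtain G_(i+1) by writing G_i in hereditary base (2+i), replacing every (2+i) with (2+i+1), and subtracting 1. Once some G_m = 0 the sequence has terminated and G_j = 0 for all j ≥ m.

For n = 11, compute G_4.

279937

G_0=11  [base 2] 2^(2 + 1) + 2 + 1  →[2↦3]→  3^(3 + 1) + 3 + 1 = 85  −1 ⇒ G_1=84
G_1=84  [base 3] 3^(3 + 1) + 3  →[3↦4]→  4^(4 + 1) + 4 = 1028  −1 ⇒ G_2=1027
G_2=1027  [base 4] 4^(4 + 1) + 3  →[4↦5]→  5^(5 + 1) + 3 = 15628  −1 ⇒ G_3=15627
G_3=15627  [base 5] 5^(5 + 1) + 2  →[5↦6]→  6^(6 + 1) + 2 = 279938  −1 ⇒ G_4=279937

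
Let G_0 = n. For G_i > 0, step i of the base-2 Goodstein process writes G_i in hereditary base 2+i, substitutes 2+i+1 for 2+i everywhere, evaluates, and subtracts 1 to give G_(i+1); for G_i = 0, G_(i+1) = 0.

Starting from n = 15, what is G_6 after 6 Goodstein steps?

i=0: 15 = 2^(2 + 1) + 2^2 + 2 + 1 (b=2); 2→3: 3^(3 + 1) + 3^3 + 3 + 1 = 112; 112−1 = 111
i=1: 111 = 3^(3 + 1) + 3^3 + 3 (b=3); 3→4: 4^(4 + 1) + 4^4 + 4 = 1284; 1284−1 = 1283
i=2: 1283 = 4^(4 + 1) + 4^4 + 3 (b=4); 4→5: 5^(5 + 1) + 5^5 + 3 = 18753; 18753−1 = 18752
i=3: 18752 = 5^(5 + 1) + 5^5 + 2 (b=5); 5→6: 6^(6 + 1) + 6^6 + 2 = 326594; 326594−1 = 326593
i=4: 326593 = 6^(6 + 1) + 6^6 + 1 (b=6); 6→7: 7^(7 + 1) + 7^7 + 1 = 6588345; 6588345−1 = 6588344
i=5: 6588344 = 7^(7 + 1) + 7^7 (b=7); 7→8: 8^(8 + 1) + 8^8 = 150994944; 150994944−1 = 150994943
i=6: 150994943 = 8^(8 + 1) + 7·8^7 + 7·8^6 + 7·8^5 + 7·8^4 + 7·8^3 + 7·8^2 + 7·8 + 7 (b=8); 8→9: 9^(9 + 1) + 7·9^7 + 7·9^6 + 7·9^5 + 7·9^4 + 7·9^3 + 7·9^2 + 7·9 + 7 = 3524450281; 3524450281−1 = 3524450280

150994943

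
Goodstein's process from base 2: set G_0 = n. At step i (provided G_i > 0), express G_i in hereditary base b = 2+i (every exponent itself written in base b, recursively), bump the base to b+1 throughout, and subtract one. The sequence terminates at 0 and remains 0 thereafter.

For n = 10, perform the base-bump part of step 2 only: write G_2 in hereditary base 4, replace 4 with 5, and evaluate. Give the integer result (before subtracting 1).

step 0: 10 = 2^(2 + 1) + 2; sub 3 for 2: 3^(3 + 1) + 3; = 84; G_1 = 84−1 = 83
step 1: 83 = 3^(3 + 1) + 2; sub 4 for 3: 4^(4 + 1) + 2; = 1026; G_2 = 1026−1 = 1025
step 2: 1025 = 4^(4 + 1) + 1; sub 5 for 4: 5^(5 + 1) + 1; = 15626; G_3 = 15626−1 = 15625

15626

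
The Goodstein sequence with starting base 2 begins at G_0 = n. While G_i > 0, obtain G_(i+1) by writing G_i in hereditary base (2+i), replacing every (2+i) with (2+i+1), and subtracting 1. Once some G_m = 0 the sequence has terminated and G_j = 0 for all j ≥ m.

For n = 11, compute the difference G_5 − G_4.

[0] 11 ≡ 2^(2 + 1) + 2 + 1 (base 2). Lift 3: 85. −1: 84.
[1] 84 ≡ 3^(3 + 1) + 3 (base 3). Lift 4: 1028. −1: 1027.
[2] 1027 ≡ 4^(4 + 1) + 3 (base 4). Lift 5: 15628. −1: 15627.
[3] 15627 ≡ 5^(5 + 1) + 2 (base 5). Lift 6: 279938. −1: 279937.
[4] 279937 ≡ 6^(6 + 1) + 1 (base 6). Lift 7: 5764802. −1: 5764801.

5484864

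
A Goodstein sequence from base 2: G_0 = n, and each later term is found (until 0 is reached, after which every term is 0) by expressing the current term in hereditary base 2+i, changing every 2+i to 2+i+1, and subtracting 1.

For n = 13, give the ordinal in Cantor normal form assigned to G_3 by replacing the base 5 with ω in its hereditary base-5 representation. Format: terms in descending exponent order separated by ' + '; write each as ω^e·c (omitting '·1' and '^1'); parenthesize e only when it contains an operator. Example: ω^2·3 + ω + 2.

ω^(ω + 1) + ω^3·3 + ω^2·3 + ω·3 + 2

base 2: 13 = 2^(2 + 1) + 2^2 + 1; at 3: 3^(3 + 1) + 3^3 + 1 = 109; next = 108
base 3: 108 = 3^(3 + 1) + 3^3; at 4: 4^(4 + 1) + 4^4 = 1280; next = 1279
base 4: 1279 = 4^(4 + 1) + 3·4^3 + 3·4^2 + 3·4 + 3; at 5: 5^(5 + 1) + 3·5^3 + 3·5^2 + 3·5 + 3 = 16093; next = 16092
base 5: 16092 = 5^(5 + 1) + 3·5^3 + 3·5^2 + 3·5 + 2; at 6: 6^(6 + 1) + 3·6^3 + 3·6^2 + 3·6 + 2 = 280712; next = 280711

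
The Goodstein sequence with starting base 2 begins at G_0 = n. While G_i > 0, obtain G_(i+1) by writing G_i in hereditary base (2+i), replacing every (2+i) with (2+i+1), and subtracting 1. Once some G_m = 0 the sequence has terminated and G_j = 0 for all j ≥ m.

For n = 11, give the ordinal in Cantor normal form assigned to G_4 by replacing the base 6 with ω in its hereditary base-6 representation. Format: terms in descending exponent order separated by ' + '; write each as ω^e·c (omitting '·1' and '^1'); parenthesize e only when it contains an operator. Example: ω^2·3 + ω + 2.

ω^(ω + 1) + 1

G_0=11  [base 2] 2^(2 + 1) + 2 + 1  →[2↦3]→  3^(3 + 1) + 3 + 1 = 85  −1 ⇒ G_1=84
G_1=84  [base 3] 3^(3 + 1) + 3  →[3↦4]→  4^(4 + 1) + 4 = 1028  −1 ⇒ G_2=1027
G_2=1027  [base 4] 4^(4 + 1) + 3  →[4↦5]→  5^(5 + 1) + 3 = 15628  −1 ⇒ G_3=15627
G_3=15627  [base 5] 5^(5 + 1) + 2  →[5↦6]→  6^(6 + 1) + 2 = 279938  −1 ⇒ G_4=279937
G_4=279937  [base 6] 6^(6 + 1) + 1  →[6↦7]→  7^(7 + 1) + 1 = 5764802  −1 ⇒ G_5=5764801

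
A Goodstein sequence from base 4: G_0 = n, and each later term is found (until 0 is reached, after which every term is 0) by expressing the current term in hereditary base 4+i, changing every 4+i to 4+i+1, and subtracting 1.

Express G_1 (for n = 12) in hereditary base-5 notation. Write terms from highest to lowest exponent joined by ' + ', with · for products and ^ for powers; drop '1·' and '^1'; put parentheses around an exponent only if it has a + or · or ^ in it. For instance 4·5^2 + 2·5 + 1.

2·5 + 4

(0) 12|_4 = 3·4 ↦ 3·5|_5 = 15 ⇒ 14
(1) 14|_5 = 2·5 + 4 ↦ 2·6 + 4|_6 = 16 ⇒ 15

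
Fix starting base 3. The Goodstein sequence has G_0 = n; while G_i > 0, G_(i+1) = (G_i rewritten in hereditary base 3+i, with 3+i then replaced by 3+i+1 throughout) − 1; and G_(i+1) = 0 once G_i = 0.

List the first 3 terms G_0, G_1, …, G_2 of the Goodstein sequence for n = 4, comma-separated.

i=0: 4 = 3 + 1 (b=3); 3→4: 4 + 1 = 5; 5−1 = 4
i=1: 4 = 4 (b=4); 4→5: 5 = 5; 5−1 = 4

4, 4, 4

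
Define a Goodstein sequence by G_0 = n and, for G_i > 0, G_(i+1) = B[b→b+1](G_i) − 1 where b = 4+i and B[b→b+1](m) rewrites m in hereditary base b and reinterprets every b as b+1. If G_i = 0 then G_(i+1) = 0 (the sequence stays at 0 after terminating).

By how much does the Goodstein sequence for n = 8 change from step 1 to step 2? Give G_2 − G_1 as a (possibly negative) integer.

step 0: 8 = 2·4; sub 5 for 4: 2·5; = 10; G_1 = 10−1 = 9
step 1: 9 = 5 + 4; sub 6 for 5: 6 + 4; = 10; G_2 = 10−1 = 9

0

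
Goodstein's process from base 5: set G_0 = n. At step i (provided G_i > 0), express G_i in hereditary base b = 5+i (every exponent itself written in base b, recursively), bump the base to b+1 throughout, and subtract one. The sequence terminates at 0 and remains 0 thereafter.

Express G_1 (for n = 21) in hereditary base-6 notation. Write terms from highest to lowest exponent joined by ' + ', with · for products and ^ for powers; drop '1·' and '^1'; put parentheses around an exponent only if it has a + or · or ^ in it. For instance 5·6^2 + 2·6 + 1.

(0) 21|_5 = 4·5 + 1 ↦ 4·6 + 1|_6 = 25 ⇒ 24
(1) 24|_6 = 4·6 ↦ 4·7|_7 = 28 ⇒ 27

4·6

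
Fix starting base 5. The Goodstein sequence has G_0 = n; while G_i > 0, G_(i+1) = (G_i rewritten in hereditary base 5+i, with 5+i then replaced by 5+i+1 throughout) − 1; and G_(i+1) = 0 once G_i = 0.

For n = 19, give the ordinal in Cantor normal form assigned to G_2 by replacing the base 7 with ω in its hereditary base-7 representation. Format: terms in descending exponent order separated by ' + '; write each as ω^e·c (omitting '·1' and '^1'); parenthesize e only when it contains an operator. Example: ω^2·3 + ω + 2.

ω·3 + 2

19 —HB5→ 3·5 + 4 —bump→ 3·6 + 4 = 22 —(−1)→ 21
21 —HB6→ 3·6 + 3 —bump→ 3·7 + 3 = 24 —(−1)→ 23
23 —HB7→ 3·7 + 2 —bump→ 3·8 + 2 = 26 —(−1)→ 25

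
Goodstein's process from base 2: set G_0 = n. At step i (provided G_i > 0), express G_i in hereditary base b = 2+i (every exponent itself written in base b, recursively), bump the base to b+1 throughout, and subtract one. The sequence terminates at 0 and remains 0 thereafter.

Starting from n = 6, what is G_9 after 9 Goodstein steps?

885775

(0) 6|_2 = 2^2 + 2 ↦ 3^3 + 3|_3 = 30 ⇒ 29
(1) 29|_3 = 3^3 + 2 ↦ 4^4 + 2|_4 = 258 ⇒ 257
(2) 257|_4 = 4^4 + 1 ↦ 5^5 + 1|_5 = 3126 ⇒ 3125
(3) 3125|_5 = 5^5 ↦ 6^6|_6 = 46656 ⇒ 46655
(4) 46655|_6 = 5·6^5 + 5·6^4 + 5·6^3 + 5·6^2 + 5·6 + 5 ↦ 5·7^5 + 5·7^4 + 5·7^3 + 5·7^2 + 5·7 + 5|_7 = 98040 ⇒ 98039
(5) 98039|_7 = 5·7^5 + 5·7^4 + 5·7^3 + 5·7^2 + 5·7 + 4 ↦ 5·8^5 + 5·8^4 + 5·8^3 + 5·8^2 + 5·8 + 4|_8 = 187244 ⇒ 187243
(6) 187243|_8 = 5·8^5 + 5·8^4 + 5·8^3 + 5·8^2 + 5·8 + 3 ↦ 5·9^5 + 5·9^4 + 5·9^3 + 5·9^2 + 5·9 + 3|_9 = 332148 ⇒ 332147
(7) 332147|_9 = 5·9^5 + 5·9^4 + 5·9^3 + 5·9^2 + 5·9 + 2 ↦ 5·10^5 + 5·10^4 + 5·10^3 + 5·10^2 + 5·10 + 2|_10 = 555552 ⇒ 555551
(8) 555551|_10 = 5·10^5 + 5·10^4 + 5·10^3 + 5·10^2 + 5·10 + 1 ↦ 5·11^5 + 5·11^4 + 5·11^3 + 5·11^2 + 5·11 + 1|_11 = 885776 ⇒ 885775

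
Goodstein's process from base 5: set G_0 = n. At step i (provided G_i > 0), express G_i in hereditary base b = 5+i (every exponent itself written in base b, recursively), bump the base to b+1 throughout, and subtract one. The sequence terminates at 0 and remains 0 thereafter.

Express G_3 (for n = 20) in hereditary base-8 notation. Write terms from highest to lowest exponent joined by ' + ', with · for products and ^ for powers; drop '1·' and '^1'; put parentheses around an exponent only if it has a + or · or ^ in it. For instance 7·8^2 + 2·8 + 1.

3·8 + 3

base 5: 20 = 4·5; at 6: 4·6 = 24; next = 23
base 6: 23 = 3·6 + 5; at 7: 3·7 + 5 = 26; next = 25
base 7: 25 = 3·7 + 4; at 8: 3·8 + 4 = 28; next = 27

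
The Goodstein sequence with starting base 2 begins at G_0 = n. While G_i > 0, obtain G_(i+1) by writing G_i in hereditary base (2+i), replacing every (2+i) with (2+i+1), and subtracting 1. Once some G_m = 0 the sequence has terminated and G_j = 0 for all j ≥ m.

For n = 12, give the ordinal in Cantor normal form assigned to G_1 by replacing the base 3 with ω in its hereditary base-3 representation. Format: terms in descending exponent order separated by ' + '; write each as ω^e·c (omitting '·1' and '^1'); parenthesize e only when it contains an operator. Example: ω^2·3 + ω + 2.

ω^(ω + 1) + ω^2·2 + ω·2 + 2

G_0 = 12. HB_2(12) = 2^(2 + 1) + 2^2. Bump = 108. G_1 = 107.
G_1 = 107. HB_3(107) = 3^(3 + 1) + 2·3^2 + 2·3 + 2. Bump = 1066. G_2 = 1065.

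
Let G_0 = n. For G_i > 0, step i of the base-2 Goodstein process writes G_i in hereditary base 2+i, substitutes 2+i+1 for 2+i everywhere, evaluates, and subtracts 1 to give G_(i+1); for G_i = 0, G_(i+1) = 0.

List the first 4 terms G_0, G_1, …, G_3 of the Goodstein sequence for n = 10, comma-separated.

10, 83, 1025, 15625

i=0: 10 = 2^(2 + 1) + 2 (b=2); 2→3: 3^(3 + 1) + 3 = 84; 84−1 = 83
i=1: 83 = 3^(3 + 1) + 2 (b=3); 3→4: 4^(4 + 1) + 2 = 1026; 1026−1 = 1025
i=2: 1025 = 4^(4 + 1) + 1 (b=4); 4→5: 5^(5 + 1) + 1 = 15626; 15626−1 = 15625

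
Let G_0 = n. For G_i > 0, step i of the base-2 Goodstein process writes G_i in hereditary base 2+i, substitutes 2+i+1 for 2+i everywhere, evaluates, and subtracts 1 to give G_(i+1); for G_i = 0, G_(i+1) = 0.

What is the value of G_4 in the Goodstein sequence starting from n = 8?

step 0: 8 = 2^(2 + 1); sub 3 for 2: 3^(3 + 1); = 81; G_1 = 81−1 = 80
step 1: 80 = 2·3^3 + 2·3^2 + 2·3 + 2; sub 4 for 3: 2·4^4 + 2·4^2 + 2·4 + 2; = 554; G_2 = 554−1 = 553
step 2: 553 = 2·4^4 + 2·4^2 + 2·4 + 1; sub 5 for 4: 2·5^5 + 2·5^2 + 2·5 + 1; = 6311; G_3 = 6311−1 = 6310
step 3: 6310 = 2·5^5 + 2·5^2 + 2·5; sub 6 for 5: 2·6^6 + 2·6^2 + 2·6; = 93396; G_4 = 93396−1 = 93395

93395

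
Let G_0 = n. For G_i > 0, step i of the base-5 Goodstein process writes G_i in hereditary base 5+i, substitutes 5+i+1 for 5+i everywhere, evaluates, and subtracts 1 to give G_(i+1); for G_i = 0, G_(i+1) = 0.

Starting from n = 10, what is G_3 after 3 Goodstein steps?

step 0: 10 = 2·5; sub 6 for 5: 2·6; = 12; G_1 = 12−1 = 11
step 1: 11 = 6 + 5; sub 7 for 6: 7 + 5; = 12; G_2 = 12−1 = 11
step 2: 11 = 7 + 4; sub 8 for 7: 8 + 4; = 12; G_3 = 12−1 = 11
step 3: 11 = 8 + 3; sub 9 for 8: 9 + 3; = 12; G_4 = 12−1 = 11

11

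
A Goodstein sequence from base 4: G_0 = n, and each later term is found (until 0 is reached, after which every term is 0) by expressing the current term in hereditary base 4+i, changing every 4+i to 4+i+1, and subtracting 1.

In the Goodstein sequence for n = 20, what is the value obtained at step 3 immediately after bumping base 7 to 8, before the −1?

66

[0] 20 ≡ 4^2 + 4 (base 4). Lift 5: 30. −1: 29.
[1] 29 ≡ 5^2 + 4 (base 5). Lift 6: 40. −1: 39.
[2] 39 ≡ 6^2 + 3 (base 6). Lift 7: 52. −1: 51.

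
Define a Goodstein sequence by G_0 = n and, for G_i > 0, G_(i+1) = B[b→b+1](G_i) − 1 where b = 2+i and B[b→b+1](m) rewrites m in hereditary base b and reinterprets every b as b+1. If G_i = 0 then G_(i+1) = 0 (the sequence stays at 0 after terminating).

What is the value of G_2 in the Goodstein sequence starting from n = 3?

[0] 3 ≡ 2 + 1 (base 2). Lift 3: 4. −1: 3.
[1] 3 ≡ 3 (base 3). Lift 4: 4. −1: 3.

3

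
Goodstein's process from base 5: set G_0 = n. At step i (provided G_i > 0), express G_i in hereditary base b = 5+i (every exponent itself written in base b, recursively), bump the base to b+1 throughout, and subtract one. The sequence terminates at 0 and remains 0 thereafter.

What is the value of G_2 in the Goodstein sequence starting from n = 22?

28

G_0 = 22. HB_5(22) = 4·5 + 2. Bump = 26. G_1 = 25.
G_1 = 25. HB_6(25) = 4·6 + 1. Bump = 29. G_2 = 28.
G_2 = 28. HB_7(28) = 4·7. Bump = 32. G_3 = 31.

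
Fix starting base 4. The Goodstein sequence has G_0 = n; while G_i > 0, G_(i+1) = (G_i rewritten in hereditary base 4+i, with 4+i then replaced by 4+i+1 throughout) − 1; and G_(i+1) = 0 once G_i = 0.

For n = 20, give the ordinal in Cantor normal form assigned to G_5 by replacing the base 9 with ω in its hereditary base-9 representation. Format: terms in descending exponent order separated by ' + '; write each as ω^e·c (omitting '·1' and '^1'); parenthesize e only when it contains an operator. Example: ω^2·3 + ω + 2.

(0) 20|_4 = 4^2 + 4 ↦ 5^2 + 5|_5 = 30 ⇒ 29
(1) 29|_5 = 5^2 + 4 ↦ 6^2 + 4|_6 = 40 ⇒ 39
(2) 39|_6 = 6^2 + 3 ↦ 7^2 + 3|_7 = 52 ⇒ 51
(3) 51|_7 = 7^2 + 2 ↦ 8^2 + 2|_8 = 66 ⇒ 65
(4) 65|_8 = 8^2 + 1 ↦ 9^2 + 1|_9 = 82 ⇒ 81

ω^2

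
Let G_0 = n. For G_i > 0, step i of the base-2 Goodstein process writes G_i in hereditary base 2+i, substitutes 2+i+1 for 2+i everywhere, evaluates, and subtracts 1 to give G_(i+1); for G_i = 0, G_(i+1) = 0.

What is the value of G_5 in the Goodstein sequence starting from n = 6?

i=0: 6 = 2^2 + 2 (b=2); 2→3: 3^3 + 3 = 30; 30−1 = 29
i=1: 29 = 3^3 + 2 (b=3); 3→4: 4^4 + 2 = 258; 258−1 = 257
i=2: 257 = 4^4 + 1 (b=4); 4→5: 5^5 + 1 = 3126; 3126−1 = 3125
i=3: 3125 = 5^5 (b=5); 5→6: 6^6 = 46656; 46656−1 = 46655
i=4: 46655 = 5·6^5 + 5·6^4 + 5·6^3 + 5·6^2 + 5·6 + 5 (b=6); 6→7: 5·7^5 + 5·7^4 + 5·7^3 + 5·7^2 + 5·7 + 5 = 98040; 98040−1 = 98039

98039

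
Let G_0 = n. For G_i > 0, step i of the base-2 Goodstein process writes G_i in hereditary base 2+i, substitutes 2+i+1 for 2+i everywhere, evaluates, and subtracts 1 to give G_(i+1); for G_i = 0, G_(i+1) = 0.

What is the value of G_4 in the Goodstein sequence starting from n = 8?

93395

i=0: 8 = 2^(2 + 1) (b=2); 2→3: 3^(3 + 1) = 81; 81−1 = 80
i=1: 80 = 2·3^3 + 2·3^2 + 2·3 + 2 (b=3); 3→4: 2·4^4 + 2·4^2 + 2·4 + 2 = 554; 554−1 = 553
i=2: 553 = 2·4^4 + 2·4^2 + 2·4 + 1 (b=4); 4→5: 2·5^5 + 2·5^2 + 2·5 + 1 = 6311; 6311−1 = 6310
i=3: 6310 = 2·5^5 + 2·5^2 + 2·5 (b=5); 5→6: 2·6^6 + 2·6^2 + 2·6 = 93396; 93396−1 = 93395
i=4: 93395 = 2·6^6 + 2·6^2 + 6 + 5 (b=6); 6→7: 2·7^7 + 2·7^2 + 7 + 5 = 1647196; 1647196−1 = 1647195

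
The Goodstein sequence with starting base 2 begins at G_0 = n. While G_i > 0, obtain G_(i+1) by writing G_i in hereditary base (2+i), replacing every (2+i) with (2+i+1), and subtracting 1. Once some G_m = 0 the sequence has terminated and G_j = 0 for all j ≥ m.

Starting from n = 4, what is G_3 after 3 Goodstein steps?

4 —HB2→ 2^2 —bump→ 3^3 = 27 —(−1)→ 26
26 —HB3→ 2·3^2 + 2·3 + 2 —bump→ 2·4^2 + 2·4 + 2 = 42 —(−1)→ 41
41 —HB4→ 2·4^2 + 2·4 + 1 —bump→ 2·5^2 + 2·5 + 1 = 61 —(−1)→ 60
60 —HB5→ 2·5^2 + 2·5 —bump→ 2·6^2 + 2·6 = 84 —(−1)→ 83

60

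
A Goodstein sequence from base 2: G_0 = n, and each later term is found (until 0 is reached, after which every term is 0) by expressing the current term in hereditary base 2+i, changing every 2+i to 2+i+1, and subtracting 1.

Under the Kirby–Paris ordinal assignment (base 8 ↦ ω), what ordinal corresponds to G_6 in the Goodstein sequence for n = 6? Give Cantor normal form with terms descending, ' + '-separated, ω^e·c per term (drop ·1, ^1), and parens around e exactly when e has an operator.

ω^5·5 + ω^4·5 + ω^3·5 + ω^2·5 + ω·5 + 3

[0] 6 ≡ 2^2 + 2 (base 2). Lift 3: 30. −1: 29.
[1] 29 ≡ 3^3 + 2 (base 3). Lift 4: 258. −1: 257.
[2] 257 ≡ 4^4 + 1 (base 4). Lift 5: 3126. −1: 3125.
[3] 3125 ≡ 5^5 (base 5). Lift 6: 46656. −1: 46655.
[4] 46655 ≡ 5·6^5 + 5·6^4 + 5·6^3 + 5·6^2 + 5·6 + 5 (base 6). Lift 7: 98040. −1: 98039.
[5] 98039 ≡ 5·7^5 + 5·7^4 + 5·7^3 + 5·7^2 + 5·7 + 4 (base 7). Lift 8: 187244. −1: 187243.
[6] 187243 ≡ 5·8^5 + 5·8^4 + 5·8^3 + 5·8^2 + 5·8 + 3 (base 8). Lift 9: 332148. −1: 332147.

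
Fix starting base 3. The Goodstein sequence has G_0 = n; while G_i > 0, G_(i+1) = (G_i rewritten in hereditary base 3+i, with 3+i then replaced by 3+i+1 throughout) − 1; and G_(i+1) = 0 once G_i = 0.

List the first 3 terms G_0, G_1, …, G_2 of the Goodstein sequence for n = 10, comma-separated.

G_0=10  [base 3] 3^2 + 1  →[3↦4]→  4^2 + 1 = 17  −1 ⇒ G_1=16
G_1=16  [base 4] 4^2  →[4↦5]→  5^2 = 25  −1 ⇒ G_2=24

10, 16, 24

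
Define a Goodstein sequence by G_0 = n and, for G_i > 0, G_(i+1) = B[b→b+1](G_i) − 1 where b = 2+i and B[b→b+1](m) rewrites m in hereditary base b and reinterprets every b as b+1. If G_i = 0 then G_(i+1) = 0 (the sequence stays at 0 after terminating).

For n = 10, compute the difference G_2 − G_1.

942

G_0=10  [base 2] 2^(2 + 1) + 2  →[2↦3]→  3^(3 + 1) + 3 = 84  −1 ⇒ G_1=83
G_1=83  [base 3] 3^(3 + 1) + 2  →[3↦4]→  4^(4 + 1) + 2 = 1026  −1 ⇒ G_2=1025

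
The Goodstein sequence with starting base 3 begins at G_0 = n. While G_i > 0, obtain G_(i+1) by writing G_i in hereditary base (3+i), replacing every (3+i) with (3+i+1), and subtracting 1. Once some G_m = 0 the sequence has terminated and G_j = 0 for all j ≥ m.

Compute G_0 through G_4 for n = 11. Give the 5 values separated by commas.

step 0: 11 = 3^2 + 2; sub 4 for 3: 4^2 + 2; = 18; G_1 = 18−1 = 17
step 1: 17 = 4^2 + 1; sub 5 for 4: 5^2 + 1; = 26; G_2 = 26−1 = 25
step 2: 25 = 5^2; sub 6 for 5: 6^2; = 36; G_3 = 36−1 = 35
step 3: 35 = 5·6 + 5; sub 7 for 6: 5·7 + 5; = 40; G_4 = 40−1 = 39

11, 17, 25, 35, 39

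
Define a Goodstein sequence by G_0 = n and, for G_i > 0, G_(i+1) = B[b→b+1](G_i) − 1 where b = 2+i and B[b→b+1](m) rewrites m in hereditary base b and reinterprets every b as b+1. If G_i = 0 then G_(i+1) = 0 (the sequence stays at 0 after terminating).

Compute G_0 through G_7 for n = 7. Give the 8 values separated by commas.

G_0 = 7. HB_2(7) = 2^2 + 2 + 1. Bump = 31. G_1 = 30.
G_1 = 30. HB_3(30) = 3^3 + 3. Bump = 260. G_2 = 259.
G_2 = 259. HB_4(259) = 4^4 + 3. Bump = 3128. G_3 = 3127.
G_3 = 3127. HB_5(3127) = 5^5 + 2. Bump = 46658. G_4 = 46657.
G_4 = 46657. HB_6(46657) = 6^6 + 1. Bump = 823544. G_5 = 823543.
G_5 = 823543. HB_7(823543) = 7^7. Bump = 16777216. G_6 = 16777215.
G_6 = 16777215. HB_8(16777215) = 7·8^7 + 7·8^6 + 7·8^5 + 7·8^4 + 7·8^3 + 7·8^2 + 7·8 + 7. Bump = 37665880. G_7 = 37665879.

7, 30, 259, 3127, 46657, 823543, 16777215, 37665879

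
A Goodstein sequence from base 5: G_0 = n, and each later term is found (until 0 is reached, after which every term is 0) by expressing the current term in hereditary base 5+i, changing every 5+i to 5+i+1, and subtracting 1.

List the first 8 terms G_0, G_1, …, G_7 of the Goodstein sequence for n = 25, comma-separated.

25, 35, 39, 43, 47, 51, 55, 59

step 0: 25 = 5^2; sub 6 for 5: 6^2; = 36; G_1 = 36−1 = 35
step 1: 35 = 5·6 + 5; sub 7 for 6: 5·7 + 5; = 40; G_2 = 40−1 = 39
step 2: 39 = 5·7 + 4; sub 8 for 7: 5·8 + 4; = 44; G_3 = 44−1 = 43
step 3: 43 = 5·8 + 3; sub 9 for 8: 5·9 + 3; = 48; G_4 = 48−1 = 47
step 4: 47 = 5·9 + 2; sub 10 for 9: 5·10 + 2; = 52; G_5 = 52−1 = 51
step 5: 51 = 5·10 + 1; sub 11 for 10: 5·11 + 1; = 56; G_6 = 56−1 = 55
step 6: 55 = 5·11; sub 12 for 11: 5·12; = 60; G_7 = 60−1 = 59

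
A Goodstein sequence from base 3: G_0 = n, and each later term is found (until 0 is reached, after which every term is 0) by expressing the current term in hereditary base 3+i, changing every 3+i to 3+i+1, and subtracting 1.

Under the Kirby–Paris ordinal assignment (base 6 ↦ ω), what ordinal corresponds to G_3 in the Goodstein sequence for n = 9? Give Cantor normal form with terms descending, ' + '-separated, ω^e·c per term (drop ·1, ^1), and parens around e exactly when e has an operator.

i=0: 9 = 3^2 (b=3); 3→4: 4^2 = 16; 16−1 = 15
i=1: 15 = 3·4 + 3 (b=4); 4→5: 3·5 + 3 = 18; 18−1 = 17
i=2: 17 = 3·5 + 2 (b=5); 5→6: 3·6 + 2 = 20; 20−1 = 19
i=3: 19 = 3·6 + 1 (b=6); 6→7: 3·7 + 1 = 22; 22−1 = 21

ω·3 + 1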